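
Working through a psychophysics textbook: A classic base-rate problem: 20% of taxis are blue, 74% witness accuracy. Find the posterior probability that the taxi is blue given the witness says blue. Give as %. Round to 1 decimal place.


P(blue | says blue) = P(says blue | blue)*P(blue) / [P(says blue | blue)*P(blue) + P(says blue | not blue)*P(not blue)]
Numerator = 0.74 * 0.2 = 0.148
False identification = 0.26 * 0.8 = 0.208
P = 0.148 / (0.148 + 0.208)
= 0.148 / 0.356
As percentage = 41.6


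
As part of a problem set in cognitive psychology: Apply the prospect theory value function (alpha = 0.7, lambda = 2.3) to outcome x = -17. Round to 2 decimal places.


Since x = -17 < 0, use v(x) = -lambda*(-x)^alpha
(-x) = 17
17^0.7 = 7.2663
v(-17) = -2.3 * 7.2663
= -16.71


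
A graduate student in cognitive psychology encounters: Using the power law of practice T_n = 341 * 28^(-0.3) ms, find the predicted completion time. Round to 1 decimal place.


T_n = 341 * 28^(-0.3)
28^(-0.3) = 0.368004
T_n = 341 * 0.368004
= 125.5 ms


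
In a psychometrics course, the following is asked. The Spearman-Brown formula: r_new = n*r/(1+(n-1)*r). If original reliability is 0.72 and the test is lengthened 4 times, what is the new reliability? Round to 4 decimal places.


r_new = n*r / (1 + (n-1)*r)
Numerator = 4 * 0.72 = 2.88
Denominator = 1 + 3 * 0.72 = 3.16
r_new = 2.88 / 3.16
= 0.9114


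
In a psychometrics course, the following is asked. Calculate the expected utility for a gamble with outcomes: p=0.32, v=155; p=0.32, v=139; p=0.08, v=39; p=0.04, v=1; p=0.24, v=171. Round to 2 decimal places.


EU = sum(p_i * v_i)
0.32 * 155 = 49.6
0.32 * 139 = 44.48
0.08 * 39 = 3.12
0.04 * 1 = 0.04
0.24 * 171 = 41.04
EU = 49.6 + 44.48 + 3.12 + 0.04 + 41.04
= 138.28


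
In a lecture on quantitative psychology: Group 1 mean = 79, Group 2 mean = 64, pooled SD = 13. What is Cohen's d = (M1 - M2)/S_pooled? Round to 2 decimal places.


Cohen's d = (M1 - M2) / S_pooled
= (79 - 64) / 13
= 15 / 13
= 1.15


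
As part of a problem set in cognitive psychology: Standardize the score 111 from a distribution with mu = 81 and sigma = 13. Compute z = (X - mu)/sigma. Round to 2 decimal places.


z = (X - mu) / sigma
= (111 - 81) / 13
= 30 / 13
= 2.31


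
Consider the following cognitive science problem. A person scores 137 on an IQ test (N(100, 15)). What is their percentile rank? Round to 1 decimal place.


z = (IQ - mean) / SD
z = (137 - 100) / 15 = 2.4667
Percentile = Phi(2.4667) * 100
Phi(2.4667) = 0.993182
= 99.3


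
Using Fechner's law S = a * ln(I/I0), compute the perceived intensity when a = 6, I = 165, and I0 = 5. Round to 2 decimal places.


S = 6 * ln(165/5)
I/I0 = 33.0
ln(33.0) = 3.4965
S = 6 * 3.4965
= 20.98


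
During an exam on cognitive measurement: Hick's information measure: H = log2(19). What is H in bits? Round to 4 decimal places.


H = log2(n)
H = log2(19)
= 4.2479


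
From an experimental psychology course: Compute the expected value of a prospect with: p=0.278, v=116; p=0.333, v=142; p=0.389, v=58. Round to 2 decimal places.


EU = sum(p_i * v_i)
0.278 * 116 = 32.248
0.333 * 142 = 47.286
0.389 * 58 = 22.562
EU = 32.248 + 47.286 + 22.562
= 102.10


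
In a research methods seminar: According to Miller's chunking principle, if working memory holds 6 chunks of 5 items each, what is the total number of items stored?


Total items = chunks * items_per_chunk
= 6 * 5
= 30


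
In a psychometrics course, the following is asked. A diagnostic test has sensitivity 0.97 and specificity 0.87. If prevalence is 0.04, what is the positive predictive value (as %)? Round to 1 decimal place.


PPV = (sens * prev) / (sens * prev + (1-spec) * (1-prev))
Numerator = 0.97 * 0.04 = 0.0388
P(positive and no disease) = (1 - spec) * (1 - prev) = (1 - 0.87) * (1 - 0.04) = 0.1248
Denominator = 0.0388 + 0.1248 = 0.1636
PPV = 0.0388 / 0.1636 = 0.237164
As percentage = 23.7


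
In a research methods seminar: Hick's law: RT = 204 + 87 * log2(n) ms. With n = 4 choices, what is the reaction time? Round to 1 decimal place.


RT = 204 + 87 * log2(4)
log2(4) = 2.0
RT = 204 + 87 * 2.0
= 204 + 174.0
= 378.0 ms


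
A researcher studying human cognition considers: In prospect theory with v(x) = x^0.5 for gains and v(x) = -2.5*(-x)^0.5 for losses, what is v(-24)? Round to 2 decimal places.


Since x = -24 < 0, use v(x) = -lambda*(-x)^alpha
(-x) = 24
24^0.5 = 4.899
v(-24) = -2.5 * 4.899
= -12.25


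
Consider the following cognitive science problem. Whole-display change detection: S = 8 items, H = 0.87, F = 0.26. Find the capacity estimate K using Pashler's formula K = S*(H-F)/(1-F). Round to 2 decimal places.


K = S * (H - F) / (1 - F)
H - F = 0.61
1 - F = 0.74
K = 8 * 0.61 / 0.74
= 6.59


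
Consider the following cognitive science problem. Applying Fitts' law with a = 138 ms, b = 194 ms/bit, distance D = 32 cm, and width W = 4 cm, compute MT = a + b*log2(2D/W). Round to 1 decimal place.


MT = 138 + 194 * log2(2*32/4)
2D/W = 16.0
log2(16.0) = 4.0
MT = 138 + 194 * 4.0
= 914.0 ms


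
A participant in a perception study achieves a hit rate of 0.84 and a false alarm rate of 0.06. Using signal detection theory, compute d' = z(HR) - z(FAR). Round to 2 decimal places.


d' = z(HR) - z(FAR)
z(0.84) = 0.9945
z(0.06) = -1.5548
d' = 0.9945 - -1.5548
= 2.55


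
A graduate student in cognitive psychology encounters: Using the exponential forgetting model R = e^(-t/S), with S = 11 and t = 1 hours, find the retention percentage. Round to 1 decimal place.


R = e^(-t/S)
-t/S = -1/11 = -0.090909
R = e^(-0.090909) = 0.913101
Percentage = 0.913101 * 100
= 91.3


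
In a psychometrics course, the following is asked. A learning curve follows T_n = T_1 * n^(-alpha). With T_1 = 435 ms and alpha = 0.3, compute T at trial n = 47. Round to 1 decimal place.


T_n = 435 * 47^(-0.3)
47^(-0.3) = 0.315044
T_n = 435 * 0.315044
= 137.0 ms


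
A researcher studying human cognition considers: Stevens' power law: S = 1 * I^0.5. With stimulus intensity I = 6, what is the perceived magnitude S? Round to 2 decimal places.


S = 1 * 6^0.5
6^0.5 = 2.4495
S = 1 * 2.4495
= 2.45


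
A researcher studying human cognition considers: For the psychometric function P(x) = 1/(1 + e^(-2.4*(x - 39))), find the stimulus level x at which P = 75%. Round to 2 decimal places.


At P = 0.75: 0.75 = 1/(1 + e^(-k*(x-x0)))
Solving: e^(-k*(x-x0)) = 1/3
x = x0 + ln(3)/k
ln(3) = 1.0986
x = 39 + 1.0986/2.4
= 39 + 0.4578
= 39.46


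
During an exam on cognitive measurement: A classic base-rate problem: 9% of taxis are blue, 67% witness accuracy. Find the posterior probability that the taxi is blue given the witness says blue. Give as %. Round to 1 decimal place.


P(blue | says blue) = P(says blue | blue)*P(blue) / [P(says blue | blue)*P(blue) + P(says blue | not blue)*P(not blue)]
Numerator = 0.67 * 0.09 = 0.0603
False identification = 0.33 * 0.91 = 0.3003
P = 0.0603 / (0.0603 + 0.3003)
= 0.0603 / 0.3606
As percentage = 16.7


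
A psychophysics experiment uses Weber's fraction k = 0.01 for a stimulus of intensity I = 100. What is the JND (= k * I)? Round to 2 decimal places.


JND = k * I
JND = 0.01 * 100
= 1.00


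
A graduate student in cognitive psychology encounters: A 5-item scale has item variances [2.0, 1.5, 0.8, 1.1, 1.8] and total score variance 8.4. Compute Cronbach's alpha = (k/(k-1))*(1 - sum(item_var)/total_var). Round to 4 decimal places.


alpha = (k/(k-1)) * (1 - sum(s_i^2)/s_total^2)
sum(item variances) = 7.2
k/(k-1) = 5/4 = 1.25
1 - 7.2/8.4 = 1 - 0.857143 = 0.142857
alpha = 1.25 * 0.142857
= 0.1786


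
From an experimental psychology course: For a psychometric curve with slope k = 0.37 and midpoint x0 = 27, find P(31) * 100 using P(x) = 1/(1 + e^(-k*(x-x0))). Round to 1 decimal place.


P(x) = 1/(1 + e^(-0.37*(31 - 27)))
Exponent = -0.37 * 4 = -1.48
e^(-1.48) = 0.227638
P = 1/(1 + 0.227638) = 0.814572
Percentage = 81.5


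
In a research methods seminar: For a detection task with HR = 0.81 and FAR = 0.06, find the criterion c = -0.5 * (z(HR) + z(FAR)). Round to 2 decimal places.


c = -0.5 * (z(HR) + z(FAR))
z(0.81) = 0.8779
z(0.06) = -1.5548
c = -0.5 * (0.8779 + -1.5548)
= -0.5 * -0.6769
= 0.34


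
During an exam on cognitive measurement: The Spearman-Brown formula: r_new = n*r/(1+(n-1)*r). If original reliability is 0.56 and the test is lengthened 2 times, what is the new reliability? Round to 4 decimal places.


r_new = n*r / (1 + (n-1)*r)
Numerator = 2 * 0.56 = 1.12
Denominator = 1 + 1 * 0.56 = 1.56
r_new = 1.12 / 1.56
= 0.7179


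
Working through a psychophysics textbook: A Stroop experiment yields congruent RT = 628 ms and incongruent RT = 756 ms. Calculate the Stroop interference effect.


Stroop effect = RT(incongruent) - RT(congruent)
= 756 - 628
= 128 ms


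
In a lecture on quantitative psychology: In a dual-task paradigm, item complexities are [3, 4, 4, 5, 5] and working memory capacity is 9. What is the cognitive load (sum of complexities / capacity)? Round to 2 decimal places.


Total complexity = 3 + 4 + 4 + 5 + 5 = 21
Load = total / capacity = 21 / 9
= 2.33


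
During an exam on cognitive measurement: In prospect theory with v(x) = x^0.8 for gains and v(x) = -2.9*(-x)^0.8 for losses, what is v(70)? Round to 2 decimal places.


Since x = 70 >= 0, use v(x) = x^0.8
70^0.8 = 29.9281
v(70) = 29.93


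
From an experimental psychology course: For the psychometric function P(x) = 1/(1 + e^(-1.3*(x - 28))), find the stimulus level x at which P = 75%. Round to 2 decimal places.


At P = 0.75: 0.75 = 1/(1 + e^(-k*(x-x0)))
Solving: e^(-k*(x-x0)) = 1/3
x = x0 + ln(3)/k
ln(3) = 1.0986
x = 28 + 1.0986/1.3
= 28 + 0.8451
= 28.85


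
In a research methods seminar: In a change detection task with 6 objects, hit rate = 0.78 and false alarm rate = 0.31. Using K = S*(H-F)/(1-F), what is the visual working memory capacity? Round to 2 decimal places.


K = S * (H - F) / (1 - F)
H - F = 0.47
1 - F = 0.69
K = 6 * 0.47 / 0.69
= 4.09


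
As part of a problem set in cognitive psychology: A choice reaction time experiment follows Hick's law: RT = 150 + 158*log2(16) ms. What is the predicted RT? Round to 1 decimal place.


RT = 150 + 158 * log2(16)
log2(16) = 4.0
RT = 150 + 158 * 4.0
= 150 + 632.0
= 782.0 ms


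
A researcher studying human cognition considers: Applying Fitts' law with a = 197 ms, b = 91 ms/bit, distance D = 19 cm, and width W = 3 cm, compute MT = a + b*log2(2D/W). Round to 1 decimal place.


MT = 197 + 91 * log2(2*19/3)
2D/W = 12.666667
log2(12.666667) = 3.663
MT = 197 + 91 * 3.663
= 530.3 ms


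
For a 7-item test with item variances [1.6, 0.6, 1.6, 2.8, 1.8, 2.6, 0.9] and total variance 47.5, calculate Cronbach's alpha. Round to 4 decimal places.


alpha = (k/(k-1)) * (1 - sum(s_i^2)/s_total^2)
sum(item variances) = 11.9
k/(k-1) = 7/6 = 1.166667
1 - 11.9/47.5 = 1 - 0.250526 = 0.749474
alpha = 1.166667 * 0.749474
= 0.8744


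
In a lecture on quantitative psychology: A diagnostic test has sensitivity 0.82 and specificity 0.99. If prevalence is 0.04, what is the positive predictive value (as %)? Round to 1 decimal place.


PPV = (sens * prev) / (sens * prev + (1-spec) * (1-prev))
Numerator = 0.82 * 0.04 = 0.0328
P(positive and no disease) = (1 - spec) * (1 - prev) = (1 - 0.99) * (1 - 0.04) = 0.0096
Denominator = 0.0328 + 0.0096 = 0.0424
PPV = 0.0328 / 0.0424 = 0.773585
As percentage = 77.4


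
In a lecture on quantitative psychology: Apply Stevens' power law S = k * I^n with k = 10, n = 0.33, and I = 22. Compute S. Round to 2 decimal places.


S = 10 * 22^0.33
22^0.33 = 2.7733
S = 10 * 2.7733
= 27.73


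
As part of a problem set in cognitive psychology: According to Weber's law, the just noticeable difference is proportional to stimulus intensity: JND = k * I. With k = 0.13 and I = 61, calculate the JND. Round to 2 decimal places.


JND = k * I
JND = 0.13 * 61
= 7.93


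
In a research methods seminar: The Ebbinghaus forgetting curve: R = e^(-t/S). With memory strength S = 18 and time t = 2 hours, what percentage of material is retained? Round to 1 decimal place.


R = e^(-t/S)
-t/S = -2/18 = -0.111111
R = e^(-0.111111) = 0.894839
Percentage = 0.894839 * 100
= 89.5


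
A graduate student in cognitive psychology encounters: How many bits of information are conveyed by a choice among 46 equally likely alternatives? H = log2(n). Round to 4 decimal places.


H = log2(n)
H = log2(46)
= 5.5236


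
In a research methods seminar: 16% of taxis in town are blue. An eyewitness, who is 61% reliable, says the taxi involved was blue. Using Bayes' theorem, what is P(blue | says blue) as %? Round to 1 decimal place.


P(blue | says blue) = P(says blue | blue)*P(blue) / [P(says blue | blue)*P(blue) + P(says blue | not blue)*P(not blue)]
Numerator = 0.61 * 0.16 = 0.0976
False identification = 0.39 * 0.84 = 0.3276
P = 0.0976 / (0.0976 + 0.3276)
= 0.0976 / 0.4252
As percentage = 23.0


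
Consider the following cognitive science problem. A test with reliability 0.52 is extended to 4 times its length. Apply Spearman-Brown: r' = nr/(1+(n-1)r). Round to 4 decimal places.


r_new = n*r / (1 + (n-1)*r)
Numerator = 4 * 0.52 = 2.08
Denominator = 1 + 3 * 0.52 = 2.56
r_new = 2.08 / 2.56
= 0.8125


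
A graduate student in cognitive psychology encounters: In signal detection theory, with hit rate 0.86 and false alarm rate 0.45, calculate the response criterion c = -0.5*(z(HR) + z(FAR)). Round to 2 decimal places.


c = -0.5 * (z(HR) + z(FAR))
z(0.86) = 1.0803
z(0.45) = -0.1257
c = -0.5 * (1.0803 + -0.1257)
= -0.5 * 0.9546
= -0.48


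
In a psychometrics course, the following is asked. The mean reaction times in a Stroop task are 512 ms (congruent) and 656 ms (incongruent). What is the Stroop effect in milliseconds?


Stroop effect = RT(incongruent) - RT(congruent)
= 656 - 512
= 144 ms


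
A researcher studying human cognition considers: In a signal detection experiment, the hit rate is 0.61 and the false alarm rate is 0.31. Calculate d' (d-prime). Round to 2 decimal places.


d' = z(HR) - z(FAR)
z(0.61) = 0.2793
z(0.31) = -0.4959
d' = 0.2793 - -0.4959
= 0.78


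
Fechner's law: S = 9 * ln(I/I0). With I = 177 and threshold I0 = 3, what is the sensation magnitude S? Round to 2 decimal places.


S = 9 * ln(177/3)
I/I0 = 59.0
ln(59.0) = 4.0775
S = 9 * 4.0775
= 36.70


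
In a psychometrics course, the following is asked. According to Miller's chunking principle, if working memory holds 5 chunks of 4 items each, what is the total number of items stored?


Total items = chunks * items_per_chunk
= 5 * 4
= 20


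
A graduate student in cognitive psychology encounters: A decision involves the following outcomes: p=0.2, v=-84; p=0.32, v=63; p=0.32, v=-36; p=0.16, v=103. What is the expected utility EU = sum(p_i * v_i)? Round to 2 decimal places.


EU = sum(p_i * v_i)
0.2 * -84 = -16.8
0.32 * 63 = 20.16
0.32 * -36 = -11.52
0.16 * 103 = 16.48
EU = -16.8 + 20.16 + -11.52 + 16.48
= 8.32


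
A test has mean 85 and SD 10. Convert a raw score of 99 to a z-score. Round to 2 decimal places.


z = (X - mu) / sigma
= (99 - 85) / 10
= 14 / 10
= 1.40


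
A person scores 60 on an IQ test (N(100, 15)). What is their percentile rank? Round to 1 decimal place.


z = (IQ - mean) / SD
z = (60 - 100) / 15 = -2.6667
Percentile = Phi(-2.6667) * 100
Phi(-2.6667) = 0.00383
= 0.4


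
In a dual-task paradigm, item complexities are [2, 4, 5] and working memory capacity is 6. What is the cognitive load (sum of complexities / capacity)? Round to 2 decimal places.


Total complexity = 2 + 4 + 5 = 11
Load = total / capacity = 11 / 6
= 1.83


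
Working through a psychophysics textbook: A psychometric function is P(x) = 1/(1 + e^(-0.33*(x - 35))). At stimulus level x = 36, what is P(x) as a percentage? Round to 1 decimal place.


P(x) = 1/(1 + e^(-0.33*(36 - 35)))
Exponent = -0.33 * 1 = -0.33
e^(-0.33) = 0.718924
P = 1/(1 + 0.718924) = 0.581759
Percentage = 58.2


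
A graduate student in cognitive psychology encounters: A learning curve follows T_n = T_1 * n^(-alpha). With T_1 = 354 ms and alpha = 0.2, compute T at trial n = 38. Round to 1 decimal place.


T_n = 354 * 38^(-0.2)
38^(-0.2) = 0.483107
T_n = 354 * 0.483107
= 171.0 ms


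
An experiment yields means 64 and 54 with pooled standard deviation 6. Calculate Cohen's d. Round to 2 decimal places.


Cohen's d = (M1 - M2) / S_pooled
= (64 - 54) / 6
= 10 / 6
= 1.67


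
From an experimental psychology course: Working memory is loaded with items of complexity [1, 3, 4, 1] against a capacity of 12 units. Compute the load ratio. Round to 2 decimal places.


Total complexity = 1 + 3 + 4 + 1 = 9
Load = total / capacity = 9 / 12
= 0.75


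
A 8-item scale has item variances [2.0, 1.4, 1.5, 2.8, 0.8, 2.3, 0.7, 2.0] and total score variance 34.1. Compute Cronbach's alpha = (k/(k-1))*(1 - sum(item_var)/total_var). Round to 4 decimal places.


alpha = (k/(k-1)) * (1 - sum(s_i^2)/s_total^2)
sum(item variances) = 13.5
k/(k-1) = 8/7 = 1.142857
1 - 13.5/34.1 = 1 - 0.395894 = 0.604106
alpha = 1.142857 * 0.604106
= 0.6904


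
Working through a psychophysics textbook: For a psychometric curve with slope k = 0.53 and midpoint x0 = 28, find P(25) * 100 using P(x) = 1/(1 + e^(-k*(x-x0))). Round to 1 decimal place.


P(x) = 1/(1 + e^(-0.53*(25 - 28)))
Exponent = -0.53 * -3 = 1.59
e^(1.59) = 4.903749
P = 1/(1 + 4.903749) = 0.169384
Percentage = 16.9


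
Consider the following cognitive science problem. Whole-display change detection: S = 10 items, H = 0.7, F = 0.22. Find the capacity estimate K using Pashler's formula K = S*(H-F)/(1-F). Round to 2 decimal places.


K = S * (H - F) / (1 - F)
H - F = 0.48
1 - F = 0.78
K = 10 * 0.48 / 0.78
= 6.15


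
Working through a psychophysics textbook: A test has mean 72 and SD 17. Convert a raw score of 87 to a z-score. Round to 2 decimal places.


z = (X - mu) / sigma
= (87 - 72) / 17
= 15 / 17
= 0.88


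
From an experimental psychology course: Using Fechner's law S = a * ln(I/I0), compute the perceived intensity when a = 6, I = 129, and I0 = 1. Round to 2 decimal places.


S = 6 * ln(129/1)
I/I0 = 129.0
ln(129.0) = 4.8598
S = 6 * 4.8598
= 29.16


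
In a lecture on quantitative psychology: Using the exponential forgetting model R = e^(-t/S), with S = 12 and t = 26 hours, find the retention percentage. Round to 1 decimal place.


R = e^(-t/S)
-t/S = -26/12 = -2.166667
R = e^(-2.166667) = 0.114559
Percentage = 0.114559 * 100
= 11.5


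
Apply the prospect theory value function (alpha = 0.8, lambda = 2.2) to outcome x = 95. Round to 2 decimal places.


Since x = 95 >= 0, use v(x) = x^0.8
95^0.8 = 38.2102
v(95) = 38.21


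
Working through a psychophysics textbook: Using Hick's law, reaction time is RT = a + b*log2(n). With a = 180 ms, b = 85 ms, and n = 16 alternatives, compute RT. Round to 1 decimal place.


RT = 180 + 85 * log2(16)
log2(16) = 4.0
RT = 180 + 85 * 4.0
= 180 + 340.0
= 520.0 ms


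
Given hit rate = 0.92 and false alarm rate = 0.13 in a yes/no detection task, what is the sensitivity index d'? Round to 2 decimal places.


d' = z(HR) - z(FAR)
z(0.92) = 1.4051
z(0.13) = -1.1264
d' = 1.4051 - -1.1264
= 2.53


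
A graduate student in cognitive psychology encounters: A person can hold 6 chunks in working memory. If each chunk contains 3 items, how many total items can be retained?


Total items = chunks * items_per_chunk
= 6 * 3
= 18


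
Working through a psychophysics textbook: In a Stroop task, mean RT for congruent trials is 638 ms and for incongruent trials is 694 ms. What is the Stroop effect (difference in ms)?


Stroop effect = RT(incongruent) - RT(congruent)
= 694 - 638
= 56 ms


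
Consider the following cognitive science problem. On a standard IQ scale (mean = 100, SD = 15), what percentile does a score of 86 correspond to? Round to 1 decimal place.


z = (IQ - mean) / SD
z = (86 - 100) / 15 = -0.9333
Percentile = Phi(-0.9333) * 100
Phi(-0.9333) = 0.175333
= 17.5


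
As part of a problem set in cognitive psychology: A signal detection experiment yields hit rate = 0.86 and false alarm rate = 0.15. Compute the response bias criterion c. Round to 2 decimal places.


c = -0.5 * (z(HR) + z(FAR))
z(0.86) = 1.0803
z(0.15) = -1.0364
c = -0.5 * (1.0803 + -1.0364)
= -0.5 * 0.0439
= -0.02


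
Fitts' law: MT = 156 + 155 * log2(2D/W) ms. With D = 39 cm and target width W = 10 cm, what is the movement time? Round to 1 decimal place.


MT = 156 + 155 * log2(2*39/10)
2D/W = 7.8
log2(7.8) = 2.9635
MT = 156 + 155 * 2.9635
= 615.3 ms


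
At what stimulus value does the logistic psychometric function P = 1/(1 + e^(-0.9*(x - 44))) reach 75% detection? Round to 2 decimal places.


At P = 0.75: 0.75 = 1/(1 + e^(-k*(x-x0)))
Solving: e^(-k*(x-x0)) = 1/3
x = x0 + ln(3)/k
ln(3) = 1.0986
x = 44 + 1.0986/0.9
= 44 + 1.2207
= 45.22


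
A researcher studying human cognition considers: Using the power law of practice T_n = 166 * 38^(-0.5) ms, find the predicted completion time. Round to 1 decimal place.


T_n = 166 * 38^(-0.5)
38^(-0.5) = 0.162221
T_n = 166 * 0.162221
= 26.9 ms


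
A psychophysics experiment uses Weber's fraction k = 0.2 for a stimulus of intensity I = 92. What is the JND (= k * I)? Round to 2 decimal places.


JND = k * I
JND = 0.2 * 92
= 18.40


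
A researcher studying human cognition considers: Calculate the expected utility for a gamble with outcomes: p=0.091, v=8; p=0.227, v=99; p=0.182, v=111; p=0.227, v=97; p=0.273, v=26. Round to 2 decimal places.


EU = sum(p_i * v_i)
0.091 * 8 = 0.728
0.227 * 99 = 22.473
0.182 * 111 = 20.202
0.227 * 97 = 22.019
0.273 * 26 = 7.098
EU = 0.728 + 22.473 + 20.202 + 22.019 + 7.098
= 72.52


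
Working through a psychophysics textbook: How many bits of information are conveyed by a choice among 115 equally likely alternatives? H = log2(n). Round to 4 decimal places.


H = log2(n)
H = log2(115)
= 6.8455


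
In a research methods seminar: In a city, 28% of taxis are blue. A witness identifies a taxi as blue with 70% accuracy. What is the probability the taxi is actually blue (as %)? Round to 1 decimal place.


P(blue | says blue) = P(says blue | blue)*P(blue) / [P(says blue | blue)*P(blue) + P(says blue | not blue)*P(not blue)]
Numerator = 0.7 * 0.28 = 0.196
False identification = 0.3 * 0.72 = 0.216
P = 0.196 / (0.196 + 0.216)
= 0.196 / 0.412
As percentage = 47.6


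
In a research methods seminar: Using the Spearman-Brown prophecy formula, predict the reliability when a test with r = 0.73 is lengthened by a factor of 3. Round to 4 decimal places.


r_new = n*r / (1 + (n-1)*r)
Numerator = 3 * 0.73 = 2.19
Denominator = 1 + 2 * 0.73 = 2.46
r_new = 2.19 / 2.46
= 0.8902


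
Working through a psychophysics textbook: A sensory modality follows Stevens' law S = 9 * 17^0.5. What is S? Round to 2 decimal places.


S = 9 * 17^0.5
17^0.5 = 4.1231
S = 9 * 4.1231
= 37.11


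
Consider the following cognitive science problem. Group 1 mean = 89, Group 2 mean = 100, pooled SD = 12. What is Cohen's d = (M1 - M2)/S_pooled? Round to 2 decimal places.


Cohen's d = (M1 - M2) / S_pooled
= (89 - 100) / 12
= -11 / 12
= -0.92


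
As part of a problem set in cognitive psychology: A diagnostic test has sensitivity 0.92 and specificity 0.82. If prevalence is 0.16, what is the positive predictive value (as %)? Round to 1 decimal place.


PPV = (sens * prev) / (sens * prev + (1-spec) * (1-prev))
Numerator = 0.92 * 0.16 = 0.1472
P(positive and no disease) = (1 - spec) * (1 - prev) = (1 - 0.82) * (1 - 0.16) = 0.1512
Denominator = 0.1472 + 0.1512 = 0.2984
PPV = 0.1472 / 0.2984 = 0.493298
As percentage = 49.3


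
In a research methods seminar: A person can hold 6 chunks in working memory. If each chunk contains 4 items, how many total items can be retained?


Total items = chunks * items_per_chunk
= 6 * 4
= 24


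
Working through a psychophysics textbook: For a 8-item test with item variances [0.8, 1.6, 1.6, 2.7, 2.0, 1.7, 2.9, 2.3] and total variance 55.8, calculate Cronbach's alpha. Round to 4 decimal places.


alpha = (k/(k-1)) * (1 - sum(s_i^2)/s_total^2)
sum(item variances) = 15.6
k/(k-1) = 8/7 = 1.142857
1 - 15.6/55.8 = 1 - 0.27957 = 0.72043
alpha = 1.142857 * 0.72043
= 0.8233


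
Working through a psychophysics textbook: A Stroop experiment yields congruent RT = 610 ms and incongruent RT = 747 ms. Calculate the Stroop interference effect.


Stroop effect = RT(incongruent) - RT(congruent)
= 747 - 610
= 137 ms


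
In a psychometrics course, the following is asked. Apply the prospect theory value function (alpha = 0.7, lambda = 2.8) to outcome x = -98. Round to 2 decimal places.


Since x = -98 < 0, use v(x) = -lambda*(-x)^alpha
(-x) = 98
98^0.7 = 24.7661
v(-98) = -2.8 * 24.7661
= -69.35


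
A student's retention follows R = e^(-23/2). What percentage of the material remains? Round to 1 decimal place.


R = e^(-t/S)
-t/S = -23/2 = -11.5
R = e^(-11.5) = 1e-05
Percentage = 1e-05 * 100
= 0.0


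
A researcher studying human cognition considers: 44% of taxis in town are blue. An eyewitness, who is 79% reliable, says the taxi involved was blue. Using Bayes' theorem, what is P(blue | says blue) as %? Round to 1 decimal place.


P(blue | says blue) = P(says blue | blue)*P(blue) / [P(says blue | blue)*P(blue) + P(says blue | not blue)*P(not blue)]
Numerator = 0.79 * 0.44 = 0.3476
False identification = 0.21 * 0.56 = 0.1176
P = 0.3476 / (0.3476 + 0.1176)
= 0.3476 / 0.4652
As percentage = 74.7


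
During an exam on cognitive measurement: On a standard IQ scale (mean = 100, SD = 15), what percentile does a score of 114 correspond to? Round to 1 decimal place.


z = (IQ - mean) / SD
z = (114 - 100) / 15 = 0.9333
Percentile = Phi(0.9333) * 100
Phi(0.9333) = 0.824667
= 82.5


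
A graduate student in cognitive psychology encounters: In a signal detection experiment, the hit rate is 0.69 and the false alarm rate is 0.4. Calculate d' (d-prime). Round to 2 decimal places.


d' = z(HR) - z(FAR)
z(0.69) = 0.4959
z(0.4) = -0.2533
d' = 0.4959 - -0.2533
= 0.75


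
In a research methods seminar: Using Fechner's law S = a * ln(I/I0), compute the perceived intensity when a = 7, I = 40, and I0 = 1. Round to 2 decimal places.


S = 7 * ln(40/1)
I/I0 = 40.0
ln(40.0) = 3.6889
S = 7 * 3.6889
= 25.82


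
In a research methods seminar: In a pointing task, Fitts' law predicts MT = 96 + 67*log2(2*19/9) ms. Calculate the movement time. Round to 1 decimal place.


MT = 96 + 67 * log2(2*19/9)
2D/W = 4.222222
log2(4.222222) = 2.078
MT = 96 + 67 * 2.078
= 235.2 ms


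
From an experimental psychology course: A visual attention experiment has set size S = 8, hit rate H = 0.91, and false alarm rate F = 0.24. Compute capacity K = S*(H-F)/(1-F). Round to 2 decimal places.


K = S * (H - F) / (1 - F)
H - F = 0.67
1 - F = 0.76
K = 8 * 0.67 / 0.76
= 7.05


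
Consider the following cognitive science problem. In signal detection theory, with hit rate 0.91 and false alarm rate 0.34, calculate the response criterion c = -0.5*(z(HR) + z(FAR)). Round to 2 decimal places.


c = -0.5 * (z(HR) + z(FAR))
z(0.91) = 1.3408
z(0.34) = -0.4125
c = -0.5 * (1.3408 + -0.4125)
= -0.5 * 0.9283
= -0.46


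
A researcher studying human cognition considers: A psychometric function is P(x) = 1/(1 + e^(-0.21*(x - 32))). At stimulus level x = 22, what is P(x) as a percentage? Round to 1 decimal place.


P(x) = 1/(1 + e^(-0.21*(22 - 32)))
Exponent = -0.21 * -10 = 2.1
e^(2.1) = 8.16617
P = 1/(1 + 8.16617) = 0.109097
Percentage = 10.9


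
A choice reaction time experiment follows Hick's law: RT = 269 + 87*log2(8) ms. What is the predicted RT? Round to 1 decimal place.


RT = 269 + 87 * log2(8)
log2(8) = 3.0
RT = 269 + 87 * 3.0
= 269 + 261.0
= 530.0 ms


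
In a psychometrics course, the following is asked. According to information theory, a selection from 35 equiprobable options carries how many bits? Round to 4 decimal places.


H = log2(n)
H = log2(35)
= 5.1293


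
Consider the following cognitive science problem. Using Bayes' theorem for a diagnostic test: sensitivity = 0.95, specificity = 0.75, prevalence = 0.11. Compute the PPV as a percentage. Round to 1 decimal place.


PPV = (sens * prev) / (sens * prev + (1-spec) * (1-prev))
Numerator = 0.95 * 0.11 = 0.1045
P(positive and no disease) = (1 - spec) * (1 - prev) = (1 - 0.75) * (1 - 0.11) = 0.2225
Denominator = 0.1045 + 0.2225 = 0.327
PPV = 0.1045 / 0.327 = 0.319572
As percentage = 32.0


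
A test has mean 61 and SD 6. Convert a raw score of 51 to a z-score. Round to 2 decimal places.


z = (X - mu) / sigma
= (51 - 61) / 6
= -10 / 6
= -1.67


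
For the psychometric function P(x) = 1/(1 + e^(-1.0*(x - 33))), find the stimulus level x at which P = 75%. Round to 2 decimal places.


At P = 0.75: 0.75 = 1/(1 + e^(-k*(x-x0)))
Solving: e^(-k*(x-x0)) = 1/3
x = x0 + ln(3)/k
ln(3) = 1.0986
x = 33 + 1.0986/1.0
= 33 + 1.0986
= 34.10


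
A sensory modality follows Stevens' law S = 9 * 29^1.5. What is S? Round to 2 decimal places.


S = 9 * 29^1.5
29^1.5 = 156.1698
S = 9 * 156.1698
= 1405.53


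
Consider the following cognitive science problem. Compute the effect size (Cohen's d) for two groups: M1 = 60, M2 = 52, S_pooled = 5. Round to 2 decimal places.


Cohen's d = (M1 - M2) / S_pooled
= (60 - 52) / 5
= 8 / 5
= 1.60


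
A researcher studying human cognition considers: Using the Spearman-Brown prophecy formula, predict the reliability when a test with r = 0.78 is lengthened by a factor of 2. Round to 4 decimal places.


r_new = n*r / (1 + (n-1)*r)
Numerator = 2 * 0.78 = 1.56
Denominator = 1 + 1 * 0.78 = 1.78
r_new = 1.56 / 1.78
= 0.8764


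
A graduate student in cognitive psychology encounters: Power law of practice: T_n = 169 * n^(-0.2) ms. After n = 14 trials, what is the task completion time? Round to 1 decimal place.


T_n = 169 * 14^(-0.2)
14^(-0.2) = 0.589895
T_n = 169 * 0.589895
= 99.7 ms


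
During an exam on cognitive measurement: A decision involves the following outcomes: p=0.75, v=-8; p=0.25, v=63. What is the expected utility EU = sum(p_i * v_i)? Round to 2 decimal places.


EU = sum(p_i * v_i)
0.75 * -8 = -6.0
0.25 * 63 = 15.75
EU = -6.0 + 15.75
= 9.75


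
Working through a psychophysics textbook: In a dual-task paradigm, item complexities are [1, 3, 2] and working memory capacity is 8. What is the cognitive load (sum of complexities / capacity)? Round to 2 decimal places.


Total complexity = 1 + 3 + 2 = 6
Load = total / capacity = 6 / 8
= 0.75


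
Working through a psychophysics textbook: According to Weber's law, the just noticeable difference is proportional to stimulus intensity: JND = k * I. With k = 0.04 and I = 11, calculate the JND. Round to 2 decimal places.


JND = k * I
JND = 0.04 * 11
= 0.44


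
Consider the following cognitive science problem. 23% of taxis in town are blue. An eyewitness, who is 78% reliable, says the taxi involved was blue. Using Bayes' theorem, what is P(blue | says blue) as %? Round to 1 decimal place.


P(blue | says blue) = P(says blue | blue)*P(blue) / [P(says blue | blue)*P(blue) + P(says blue | not blue)*P(not blue)]
Numerator = 0.78 * 0.23 = 0.1794
False identification = 0.22 * 0.77 = 0.1694
P = 0.1794 / (0.1794 + 0.1694)
= 0.1794 / 0.3488
As percentage = 51.4


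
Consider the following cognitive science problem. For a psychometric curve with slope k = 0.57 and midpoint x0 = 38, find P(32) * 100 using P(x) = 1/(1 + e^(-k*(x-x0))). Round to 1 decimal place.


P(x) = 1/(1 + e^(-0.57*(32 - 38)))
Exponent = -0.57 * -6 = 3.42
e^(3.42) = 30.569415
P = 1/(1 + 30.569415) = 0.031676
Percentage = 3.2


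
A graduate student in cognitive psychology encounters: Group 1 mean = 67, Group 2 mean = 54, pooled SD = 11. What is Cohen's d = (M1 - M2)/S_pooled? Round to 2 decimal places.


Cohen's d = (M1 - M2) / S_pooled
= (67 - 54) / 11
= 13 / 11
= 1.18


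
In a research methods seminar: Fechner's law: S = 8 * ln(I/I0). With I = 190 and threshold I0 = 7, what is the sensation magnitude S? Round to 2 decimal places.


S = 8 * ln(190/7)
I/I0 = 27.142857
ln(27.142857) = 3.3011
S = 8 * 3.3011
= 26.41


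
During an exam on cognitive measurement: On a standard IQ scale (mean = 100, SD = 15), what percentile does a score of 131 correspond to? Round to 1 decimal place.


z = (IQ - mean) / SD
z = (131 - 100) / 15 = 2.0667
Percentile = Phi(2.0667) * 100
Phi(2.0667) = 0.980619
= 98.1


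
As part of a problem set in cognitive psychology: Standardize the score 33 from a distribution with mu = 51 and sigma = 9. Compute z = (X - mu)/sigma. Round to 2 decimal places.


z = (X - mu) / sigma
= (33 - 51) / 9
= -18 / 9
= -2.00


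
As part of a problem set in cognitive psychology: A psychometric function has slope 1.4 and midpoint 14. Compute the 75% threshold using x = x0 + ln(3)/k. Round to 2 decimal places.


At P = 0.75: 0.75 = 1/(1 + e^(-k*(x-x0)))
Solving: e^(-k*(x-x0)) = 1/3
x = x0 + ln(3)/k
ln(3) = 1.0986
x = 14 + 1.0986/1.4
= 14 + 0.7847
= 14.78


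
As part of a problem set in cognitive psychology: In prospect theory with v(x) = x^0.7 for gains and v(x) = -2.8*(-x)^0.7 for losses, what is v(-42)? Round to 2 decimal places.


Since x = -42 < 0, use v(x) = -lambda*(-x)^alpha
(-x) = 42
42^0.7 = 13.6859
v(-42) = -2.8 * 13.6859
= -38.32


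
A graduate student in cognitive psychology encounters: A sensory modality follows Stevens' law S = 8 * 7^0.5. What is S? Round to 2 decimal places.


S = 8 * 7^0.5
7^0.5 = 2.6458
S = 8 * 2.6458
= 21.17


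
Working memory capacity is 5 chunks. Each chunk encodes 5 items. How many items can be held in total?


Total items = chunks * items_per_chunk
= 5 * 5
= 25


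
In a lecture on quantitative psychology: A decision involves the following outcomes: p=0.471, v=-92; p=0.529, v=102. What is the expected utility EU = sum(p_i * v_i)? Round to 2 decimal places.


EU = sum(p_i * v_i)
0.471 * -92 = -43.332
0.529 * 102 = 53.958
EU = -43.332 + 53.958
= 10.63


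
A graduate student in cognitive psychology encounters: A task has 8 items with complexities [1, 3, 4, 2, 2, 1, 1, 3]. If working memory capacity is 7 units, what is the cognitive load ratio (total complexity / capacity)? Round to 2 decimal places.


Total complexity = 1 + 3 + 4 + 2 + 2 + 1 + 1 + 3 = 17
Load = total / capacity = 17 / 7
= 2.43


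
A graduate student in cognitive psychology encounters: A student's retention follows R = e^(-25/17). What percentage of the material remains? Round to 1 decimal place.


R = e^(-t/S)
-t/S = -25/17 = -1.470588
R = e^(-1.470588) = 0.22979
Percentage = 0.22979 * 100
= 23.0


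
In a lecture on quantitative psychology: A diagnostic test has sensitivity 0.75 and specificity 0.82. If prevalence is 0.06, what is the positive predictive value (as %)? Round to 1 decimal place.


PPV = (sens * prev) / (sens * prev + (1-spec) * (1-prev))
Numerator = 0.75 * 0.06 = 0.045
P(positive and no disease) = (1 - spec) * (1 - prev) = (1 - 0.82) * (1 - 0.06) = 0.1692
Denominator = 0.045 + 0.1692 = 0.2142
PPV = 0.045 / 0.2142 = 0.210084
As percentage = 21.0


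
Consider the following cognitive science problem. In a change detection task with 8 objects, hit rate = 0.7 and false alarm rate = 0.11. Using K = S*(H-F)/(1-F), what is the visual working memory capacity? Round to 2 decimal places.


K = S * (H - F) / (1 - F)
H - F = 0.59
1 - F = 0.89
K = 8 * 0.59 / 0.89
= 5.30


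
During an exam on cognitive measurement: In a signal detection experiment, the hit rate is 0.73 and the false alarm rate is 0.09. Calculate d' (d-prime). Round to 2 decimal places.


d' = z(HR) - z(FAR)
z(0.73) = 0.6128
z(0.09) = -1.3408
d' = 0.6128 - -1.3408
= 1.95


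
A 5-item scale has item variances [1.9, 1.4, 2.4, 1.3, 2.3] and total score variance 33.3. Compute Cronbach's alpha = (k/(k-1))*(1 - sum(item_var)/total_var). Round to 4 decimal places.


alpha = (k/(k-1)) * (1 - sum(s_i^2)/s_total^2)
sum(item variances) = 9.3
k/(k-1) = 5/4 = 1.25
1 - 9.3/33.3 = 1 - 0.279279 = 0.720721
alpha = 1.25 * 0.720721
= 0.9009


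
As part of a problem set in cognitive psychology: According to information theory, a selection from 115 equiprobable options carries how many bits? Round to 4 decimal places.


H = log2(n)
H = log2(115)
= 6.8455


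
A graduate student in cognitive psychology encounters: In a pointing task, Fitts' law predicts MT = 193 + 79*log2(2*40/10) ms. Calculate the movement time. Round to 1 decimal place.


MT = 193 + 79 * log2(2*40/10)
2D/W = 8.0
log2(8.0) = 3.0
MT = 193 + 79 * 3.0
= 430.0 ms


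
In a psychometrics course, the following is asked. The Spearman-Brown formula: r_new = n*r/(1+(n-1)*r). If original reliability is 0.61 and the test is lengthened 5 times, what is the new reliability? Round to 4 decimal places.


r_new = n*r / (1 + (n-1)*r)
Numerator = 5 * 0.61 = 3.05
Denominator = 1 + 4 * 0.61 = 3.44
r_new = 3.05 / 3.44
= 0.8866


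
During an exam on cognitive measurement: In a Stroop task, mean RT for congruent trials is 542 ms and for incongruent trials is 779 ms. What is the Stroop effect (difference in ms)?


Stroop effect = RT(incongruent) - RT(congruent)
= 779 - 542
= 237 ms


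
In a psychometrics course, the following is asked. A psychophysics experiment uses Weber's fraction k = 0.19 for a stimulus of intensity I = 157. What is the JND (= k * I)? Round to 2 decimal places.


JND = k * I
JND = 0.19 * 157
= 29.83


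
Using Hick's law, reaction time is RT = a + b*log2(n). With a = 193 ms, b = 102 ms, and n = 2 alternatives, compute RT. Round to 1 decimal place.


RT = 193 + 102 * log2(2)
log2(2) = 1.0
RT = 193 + 102 * 1.0
= 193 + 102.0
= 295.0 ms


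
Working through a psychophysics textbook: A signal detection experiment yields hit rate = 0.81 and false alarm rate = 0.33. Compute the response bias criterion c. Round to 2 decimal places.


c = -0.5 * (z(HR) + z(FAR))
z(0.81) = 0.8779
z(0.33) = -0.4399
c = -0.5 * (0.8779 + -0.4399)
= -0.5 * 0.438
= -0.22


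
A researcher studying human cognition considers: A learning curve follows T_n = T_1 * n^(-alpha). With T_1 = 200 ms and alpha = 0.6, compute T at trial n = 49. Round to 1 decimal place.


T_n = 200 * 49^(-0.6)
49^(-0.6) = 0.096802
T_n = 200 * 0.096802
= 19.4 ms


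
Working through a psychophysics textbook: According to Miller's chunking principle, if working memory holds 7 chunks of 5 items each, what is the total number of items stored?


Total items = chunks * items_per_chunk
= 7 * 5
= 35


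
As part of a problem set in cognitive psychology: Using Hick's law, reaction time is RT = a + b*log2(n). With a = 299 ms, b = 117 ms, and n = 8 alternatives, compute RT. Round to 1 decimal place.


RT = 299 + 117 * log2(8)
log2(8) = 3.0
RT = 299 + 117 * 3.0
= 299 + 351.0
= 650.0 ms


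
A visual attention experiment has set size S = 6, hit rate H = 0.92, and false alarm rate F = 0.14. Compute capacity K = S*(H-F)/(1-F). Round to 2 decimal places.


K = S * (H - F) / (1 - F)
H - F = 0.78
1 - F = 0.86
K = 6 * 0.78 / 0.86
= 5.44


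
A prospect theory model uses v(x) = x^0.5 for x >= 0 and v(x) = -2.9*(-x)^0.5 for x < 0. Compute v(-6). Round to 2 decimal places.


Since x = -6 < 0, use v(x) = -lambda*(-x)^alpha
(-x) = 6
6^0.5 = 2.4495
v(-6) = -2.9 * 2.4495
= -7.10


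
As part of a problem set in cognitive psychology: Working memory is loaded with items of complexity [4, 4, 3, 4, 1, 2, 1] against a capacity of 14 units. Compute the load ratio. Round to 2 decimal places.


Total complexity = 4 + 4 + 3 + 4 + 1 + 2 + 1 = 19
Load = total / capacity = 19 / 14
= 1.36


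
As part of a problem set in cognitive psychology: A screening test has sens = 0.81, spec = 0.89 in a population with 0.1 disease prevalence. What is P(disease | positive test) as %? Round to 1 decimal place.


PPV = (sens * prev) / (sens * prev + (1-spec) * (1-prev))
Numerator = 0.81 * 0.1 = 0.081
P(positive and no disease) = (1 - spec) * (1 - prev) = (1 - 0.89) * (1 - 0.1) = 0.099
Denominator = 0.081 + 0.099 = 0.18
PPV = 0.081 / 0.18 = 0.45
As percentage = 45.0
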